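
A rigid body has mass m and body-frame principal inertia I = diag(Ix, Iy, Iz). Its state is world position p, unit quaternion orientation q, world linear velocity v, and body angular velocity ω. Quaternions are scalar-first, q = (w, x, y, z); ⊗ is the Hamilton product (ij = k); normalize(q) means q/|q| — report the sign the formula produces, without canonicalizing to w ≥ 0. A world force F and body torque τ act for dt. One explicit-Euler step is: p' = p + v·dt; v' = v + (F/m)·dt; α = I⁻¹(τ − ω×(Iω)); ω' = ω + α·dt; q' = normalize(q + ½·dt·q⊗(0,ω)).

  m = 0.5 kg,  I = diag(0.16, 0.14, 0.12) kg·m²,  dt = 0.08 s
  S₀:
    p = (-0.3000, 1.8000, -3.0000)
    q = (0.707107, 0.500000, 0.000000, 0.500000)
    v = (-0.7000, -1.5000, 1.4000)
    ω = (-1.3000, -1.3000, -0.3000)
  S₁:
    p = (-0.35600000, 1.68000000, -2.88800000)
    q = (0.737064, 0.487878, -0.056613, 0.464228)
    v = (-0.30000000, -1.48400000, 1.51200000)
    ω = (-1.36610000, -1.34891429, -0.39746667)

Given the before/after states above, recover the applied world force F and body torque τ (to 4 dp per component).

F = (2.5000, 0.1000, 0.7000)
τ = (-0.1400, -0.0700, -0.1800)

v₁ − v₀ = (0.40000000, 0.01600000, 0.11200000)
applied force F = (2.5000, 0.1000, 0.7000)
rate change Δω = (-0.06610000, -0.04891429, -0.09746667)
applied torque τ = (-0.1400, -0.0700, -0.1800)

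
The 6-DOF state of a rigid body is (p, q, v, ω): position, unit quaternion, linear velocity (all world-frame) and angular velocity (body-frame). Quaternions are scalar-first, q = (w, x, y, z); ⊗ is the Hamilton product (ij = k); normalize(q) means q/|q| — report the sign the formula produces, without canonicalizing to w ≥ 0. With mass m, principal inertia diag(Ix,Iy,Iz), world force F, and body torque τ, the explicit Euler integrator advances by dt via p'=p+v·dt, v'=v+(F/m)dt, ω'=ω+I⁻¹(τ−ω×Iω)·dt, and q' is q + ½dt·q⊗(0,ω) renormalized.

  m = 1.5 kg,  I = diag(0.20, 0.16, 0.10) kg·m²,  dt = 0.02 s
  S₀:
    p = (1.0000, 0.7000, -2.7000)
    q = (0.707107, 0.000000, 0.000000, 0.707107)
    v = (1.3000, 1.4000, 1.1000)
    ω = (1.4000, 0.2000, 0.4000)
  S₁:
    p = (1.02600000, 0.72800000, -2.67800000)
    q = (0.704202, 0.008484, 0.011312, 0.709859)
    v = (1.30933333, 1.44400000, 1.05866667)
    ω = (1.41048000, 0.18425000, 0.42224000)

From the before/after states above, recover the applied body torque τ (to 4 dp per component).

τ = (0.1000, -0.0700, 0.1000)

rate change Δω = (0.01048000, -0.01575000, 0.02224000)
applied torque τ = (0.1000, -0.0700, 0.1000)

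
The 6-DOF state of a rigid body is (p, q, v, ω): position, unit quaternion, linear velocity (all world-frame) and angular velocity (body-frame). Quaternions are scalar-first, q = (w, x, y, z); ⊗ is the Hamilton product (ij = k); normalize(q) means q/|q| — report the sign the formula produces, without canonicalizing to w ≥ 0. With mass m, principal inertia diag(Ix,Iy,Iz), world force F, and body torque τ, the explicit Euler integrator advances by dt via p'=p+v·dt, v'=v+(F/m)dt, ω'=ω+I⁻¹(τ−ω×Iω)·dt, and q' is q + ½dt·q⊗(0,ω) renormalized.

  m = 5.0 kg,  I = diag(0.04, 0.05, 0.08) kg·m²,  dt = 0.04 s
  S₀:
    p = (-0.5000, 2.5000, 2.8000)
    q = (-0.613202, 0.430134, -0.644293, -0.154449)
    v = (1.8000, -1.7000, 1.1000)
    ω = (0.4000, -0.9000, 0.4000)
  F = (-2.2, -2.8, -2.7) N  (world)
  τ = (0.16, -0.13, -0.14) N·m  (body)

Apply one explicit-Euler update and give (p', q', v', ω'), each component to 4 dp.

p' = (-0.4280, 2.4320, 2.8440)
q' = (-0.6269, 0.4172, -0.6378, -0.1619)
v' = (1.7824, -1.7224, 1.0784)
ω' = (0.5708, -0.9989, 0.3318)

α = I⁻¹(τ − ω×Iω) = (4.2700, -2.4720, -1.7050)
new body rate ω' = (0.5708, -0.9989, 0.3318)
q⊗(0,ω) = (-0.6901377, -0.6420021, 0.3180486, -0.3746842)
updated quaternion q' = (-0.6269, 0.4172, -0.6378, -0.1619)
a = F/m = (-0.4400, -0.5600, -0.5400)
new position p' = (-0.4280, 2.4320, 2.8440)
v + (F/m)dt = (1.7824, -1.7224, 1.0784)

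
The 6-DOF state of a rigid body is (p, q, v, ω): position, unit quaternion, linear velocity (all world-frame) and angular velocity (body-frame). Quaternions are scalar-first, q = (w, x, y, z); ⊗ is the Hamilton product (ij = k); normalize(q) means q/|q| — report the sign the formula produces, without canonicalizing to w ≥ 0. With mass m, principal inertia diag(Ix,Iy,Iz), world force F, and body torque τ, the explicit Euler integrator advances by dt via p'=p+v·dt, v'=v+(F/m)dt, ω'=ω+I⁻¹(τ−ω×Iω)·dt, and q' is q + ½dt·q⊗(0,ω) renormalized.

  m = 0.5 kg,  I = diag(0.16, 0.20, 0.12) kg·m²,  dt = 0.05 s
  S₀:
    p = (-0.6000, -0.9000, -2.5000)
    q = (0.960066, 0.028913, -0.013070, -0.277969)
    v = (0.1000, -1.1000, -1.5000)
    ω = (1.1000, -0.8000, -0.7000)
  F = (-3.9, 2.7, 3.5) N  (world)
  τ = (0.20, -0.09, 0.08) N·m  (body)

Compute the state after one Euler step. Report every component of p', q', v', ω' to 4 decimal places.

p' = p + v·dt = (-0.5950, -0.9550, -2.5750)
new velocity v' = (-0.2900, -0.8300, -1.1500)
precession coupling ω×(Iω) = (-0.0448, -0.0308, -0.0352)
α = I⁻¹(τ − ω×Iω) = (1.5300, -0.2960, 0.9600)
new body rate ω' = (1.1765, -0.8148, -0.6520)
2q̇ = q⊗(0,ω) = (-0.2368386, 0.8428464, -1.0535796, -0.6807996)
q' = normalize(q + ½dt·q⊗(0,ω)) = (0.9534, 0.0499, -0.0394, -0.2948)

p' = (-0.5950, -0.9550, -2.5750)
q' = (0.9534, 0.0499, -0.0394, -0.2948)
v' = (-0.2900, -0.8300, -1.1500)
ω' = (1.1765, -0.8148, -0.6520)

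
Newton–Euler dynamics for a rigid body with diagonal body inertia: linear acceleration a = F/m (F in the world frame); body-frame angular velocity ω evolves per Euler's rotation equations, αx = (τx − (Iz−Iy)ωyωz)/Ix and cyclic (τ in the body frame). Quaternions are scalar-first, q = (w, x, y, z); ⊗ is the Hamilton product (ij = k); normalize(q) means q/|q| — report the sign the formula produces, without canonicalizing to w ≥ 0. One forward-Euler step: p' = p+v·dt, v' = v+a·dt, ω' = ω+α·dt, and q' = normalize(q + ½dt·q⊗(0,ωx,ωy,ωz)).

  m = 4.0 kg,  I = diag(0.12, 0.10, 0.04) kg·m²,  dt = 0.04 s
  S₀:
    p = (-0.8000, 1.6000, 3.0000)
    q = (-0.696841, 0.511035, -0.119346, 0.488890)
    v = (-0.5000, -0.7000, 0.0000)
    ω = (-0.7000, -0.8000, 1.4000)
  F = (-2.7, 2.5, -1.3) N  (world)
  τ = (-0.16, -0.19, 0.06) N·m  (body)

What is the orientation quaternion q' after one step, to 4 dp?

q' = (-0.7048, 0.5249, -0.1293, 0.4592)

Hamilton product q⊗(0,ω) = (-0.4221983, 0.7118163, -0.5001992, -1.4679476)
q + ½dt·q⊗(0,ω), renormalized = (-0.7048, 0.5249, -0.1293, 0.4592)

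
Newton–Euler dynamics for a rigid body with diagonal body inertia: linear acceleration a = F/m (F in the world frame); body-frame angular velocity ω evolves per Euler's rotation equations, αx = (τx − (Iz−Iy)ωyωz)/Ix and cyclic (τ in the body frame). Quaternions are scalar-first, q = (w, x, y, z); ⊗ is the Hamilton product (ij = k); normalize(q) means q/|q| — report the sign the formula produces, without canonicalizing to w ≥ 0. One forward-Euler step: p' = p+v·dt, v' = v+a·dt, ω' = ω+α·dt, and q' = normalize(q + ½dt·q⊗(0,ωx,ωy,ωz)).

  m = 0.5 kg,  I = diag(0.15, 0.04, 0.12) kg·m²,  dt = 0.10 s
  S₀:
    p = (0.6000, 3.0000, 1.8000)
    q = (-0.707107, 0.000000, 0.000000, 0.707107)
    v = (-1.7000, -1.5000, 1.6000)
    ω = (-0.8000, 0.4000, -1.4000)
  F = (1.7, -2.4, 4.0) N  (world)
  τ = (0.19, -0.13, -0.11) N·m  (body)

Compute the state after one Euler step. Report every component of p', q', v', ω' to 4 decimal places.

p' = (0.4300, 2.8500, 1.9600)
q' = (-0.6554, 0.0141, -0.0423, 0.7540)
v' = (-1.3600, -1.9800, 2.4000)
ω' = (-0.6435, -0.0090, -1.5210)

a = F/m = (3.4000, -4.8000, 8.0000)
p + v·dt = (0.4300, 2.8500, 1.9600)
v' = v + a·dt = (-1.3600, -1.9800, 2.4000)
ω×(Iω) gyroscopic = (-0.0448, 0.0336, 0.0352)
angular accel α = (1.5653, -4.0900, -1.2100)
ω + α·dt = (-0.6435, -0.0090, -1.5210)
q⊗(0,ω) = (0.9899498, 0.2828428, -0.8485284, 0.9899498)
q + ½dt·q⊗(0,ω), renormalized = (-0.6554, 0.0141, -0.0423, 0.7540)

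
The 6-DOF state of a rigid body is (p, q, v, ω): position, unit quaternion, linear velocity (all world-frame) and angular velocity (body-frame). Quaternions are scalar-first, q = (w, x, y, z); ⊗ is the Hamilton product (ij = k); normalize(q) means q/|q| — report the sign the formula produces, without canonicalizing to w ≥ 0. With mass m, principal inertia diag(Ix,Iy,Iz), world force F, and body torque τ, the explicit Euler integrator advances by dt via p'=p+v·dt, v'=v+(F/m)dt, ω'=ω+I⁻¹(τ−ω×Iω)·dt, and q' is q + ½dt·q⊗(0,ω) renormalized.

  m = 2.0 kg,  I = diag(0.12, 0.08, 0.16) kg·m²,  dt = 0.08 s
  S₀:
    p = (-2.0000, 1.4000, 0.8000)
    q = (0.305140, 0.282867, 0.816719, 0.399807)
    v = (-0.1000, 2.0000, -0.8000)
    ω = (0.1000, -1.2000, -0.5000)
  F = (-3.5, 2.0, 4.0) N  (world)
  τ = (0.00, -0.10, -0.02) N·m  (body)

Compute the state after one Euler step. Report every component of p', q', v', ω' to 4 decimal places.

p' = p + v·dt = (-2.0080, 1.5600, 0.7360)
new velocity v' = (-0.2400, 2.0800, -0.6400)
ω×(Iω) gyroscopic = (0.0480, 0.0020, 0.0048)
angular accel α = (-0.4000, -1.2750, -0.1550)
new body rate ω' = (0.0680, -1.3020, -0.5124)
q⊗(0,ω) = (1.1516796, 0.1019229, -0.1847538, -0.5736823)
q' = normalize(q + ½dt·q⊗(0,ω)) = (0.3507, 0.2866, 0.8082, 0.3763)

p' = (-2.0080, 1.5600, 0.7360)
q' = (0.3507, 0.2866, 0.8082, 0.3763)
v' = (-0.2400, 2.0800, -0.6400)
ω' = (0.0680, -1.3020, -0.5124)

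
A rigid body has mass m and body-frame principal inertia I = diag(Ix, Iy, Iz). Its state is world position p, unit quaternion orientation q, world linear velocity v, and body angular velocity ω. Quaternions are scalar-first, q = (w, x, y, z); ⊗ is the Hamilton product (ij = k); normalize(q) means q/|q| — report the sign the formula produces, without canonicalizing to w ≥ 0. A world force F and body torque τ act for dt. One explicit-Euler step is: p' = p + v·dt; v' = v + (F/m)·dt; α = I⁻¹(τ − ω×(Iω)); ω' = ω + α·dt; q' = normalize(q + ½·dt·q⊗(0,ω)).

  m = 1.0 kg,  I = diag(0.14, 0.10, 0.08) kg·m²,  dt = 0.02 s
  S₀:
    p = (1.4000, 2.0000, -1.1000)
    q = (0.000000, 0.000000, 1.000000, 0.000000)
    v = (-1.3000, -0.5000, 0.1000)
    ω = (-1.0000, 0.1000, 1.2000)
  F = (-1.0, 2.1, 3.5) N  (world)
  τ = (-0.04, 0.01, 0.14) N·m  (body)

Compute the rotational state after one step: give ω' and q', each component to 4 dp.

(τ − ω×Iω)/I = (-0.2686, 0.8200, 1.7000)
ω + α·dt = (-1.0054, 0.1164, 1.2340)
q⊗(0,ω) = (-0.1000000, 1.2000000, 0.0000000, 1.0000000)
q' = normalize(q + ½dt·q⊗(0,ω)) = (-0.0010, 0.0120, 0.9999, 0.0100)

ω' = (-1.0054, 0.1164, 1.2340)
q' = (-0.0010, 0.0120, 0.9999, 0.0100)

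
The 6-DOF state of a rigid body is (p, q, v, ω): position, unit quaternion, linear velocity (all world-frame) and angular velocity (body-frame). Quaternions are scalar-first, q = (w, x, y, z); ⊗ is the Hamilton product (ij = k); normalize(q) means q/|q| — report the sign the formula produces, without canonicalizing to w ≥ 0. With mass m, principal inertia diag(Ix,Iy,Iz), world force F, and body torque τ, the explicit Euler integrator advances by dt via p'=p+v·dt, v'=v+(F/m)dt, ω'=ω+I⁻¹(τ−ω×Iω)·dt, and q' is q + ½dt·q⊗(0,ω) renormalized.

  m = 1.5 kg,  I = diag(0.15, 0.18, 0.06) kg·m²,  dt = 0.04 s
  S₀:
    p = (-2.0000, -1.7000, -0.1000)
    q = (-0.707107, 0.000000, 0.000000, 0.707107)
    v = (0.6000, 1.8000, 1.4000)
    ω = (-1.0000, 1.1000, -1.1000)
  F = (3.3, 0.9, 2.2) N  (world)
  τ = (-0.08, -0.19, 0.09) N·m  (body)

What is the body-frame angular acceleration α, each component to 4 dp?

gyro term ω×Iω = (0.1452, 0.0990, -0.0330)
α = I⁻¹(τ − ω×Iω) = (-1.5013, -1.6056, 2.0500)

α = (-1.5013, -1.6056, 2.0500)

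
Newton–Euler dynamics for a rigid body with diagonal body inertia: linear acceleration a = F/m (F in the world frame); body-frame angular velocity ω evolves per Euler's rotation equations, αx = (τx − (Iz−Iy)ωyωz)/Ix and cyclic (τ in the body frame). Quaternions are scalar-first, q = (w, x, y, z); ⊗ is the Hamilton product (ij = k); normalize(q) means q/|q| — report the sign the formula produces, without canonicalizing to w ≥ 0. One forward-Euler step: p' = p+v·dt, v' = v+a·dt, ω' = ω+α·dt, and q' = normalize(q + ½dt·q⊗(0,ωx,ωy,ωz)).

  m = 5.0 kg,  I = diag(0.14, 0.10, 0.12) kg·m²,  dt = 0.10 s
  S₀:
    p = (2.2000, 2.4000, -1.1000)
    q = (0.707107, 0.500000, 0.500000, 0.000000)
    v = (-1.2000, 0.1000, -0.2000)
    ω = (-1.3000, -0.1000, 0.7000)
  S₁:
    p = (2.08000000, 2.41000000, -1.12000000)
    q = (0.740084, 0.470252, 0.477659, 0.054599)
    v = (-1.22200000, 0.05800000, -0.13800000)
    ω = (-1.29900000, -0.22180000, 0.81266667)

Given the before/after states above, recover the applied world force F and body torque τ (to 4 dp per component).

v₁ − v₀ = (-0.02200000, -0.04200000, 0.06200000)
applied force F = (-1.1000, -2.1000, 3.1000)
rate change Δω = (0.00100000, -0.12180000, 0.11266667)
gyro term ω₀×Iω₀ = (-0.0014, -0.0182, -0.0052)
applied torque τ = (0.0000, -0.1400, 0.1300)

F = (-1.1000, -2.1000, 3.1000)
τ = (0.0000, -0.1400, 0.1300)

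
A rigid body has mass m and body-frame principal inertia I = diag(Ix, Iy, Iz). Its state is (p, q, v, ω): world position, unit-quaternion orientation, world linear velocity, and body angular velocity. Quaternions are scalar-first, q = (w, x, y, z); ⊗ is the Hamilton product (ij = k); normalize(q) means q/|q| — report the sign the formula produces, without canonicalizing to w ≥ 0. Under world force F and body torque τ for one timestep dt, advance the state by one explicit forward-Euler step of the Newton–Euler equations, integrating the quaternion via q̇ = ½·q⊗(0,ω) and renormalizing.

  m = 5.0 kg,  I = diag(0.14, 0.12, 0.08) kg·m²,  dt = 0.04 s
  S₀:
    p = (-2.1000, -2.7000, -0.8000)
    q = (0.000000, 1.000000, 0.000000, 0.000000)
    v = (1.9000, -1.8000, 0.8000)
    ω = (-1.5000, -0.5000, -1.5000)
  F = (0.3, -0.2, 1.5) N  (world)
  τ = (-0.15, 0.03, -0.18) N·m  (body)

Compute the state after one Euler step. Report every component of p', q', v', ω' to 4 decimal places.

p' = (-2.0240, -2.7720, -0.7680)
q' = (0.0300, 0.9991, 0.0300, -0.0100)
v' = (1.9024, -1.8016, 0.8120)
ω' = (-1.5343, -0.5350, -1.5825)

new position p' = (-2.0240, -2.7720, -0.7680)
new velocity v' = (1.9024, -1.8016, 0.8120)
α = I⁻¹(τ − ω×Iω) = (-0.8571, -0.8750, -2.0625)
ω + α·dt = (-1.5343, -0.5350, -1.5825)
Hamilton product q⊗(0,ω) = (1.5000000, 0.0000000, 1.5000000, -0.5000000)
q' = normalize(q + ½dt·q⊗(0,ω)) = (0.0300, 0.9991, 0.0300, -0.0100)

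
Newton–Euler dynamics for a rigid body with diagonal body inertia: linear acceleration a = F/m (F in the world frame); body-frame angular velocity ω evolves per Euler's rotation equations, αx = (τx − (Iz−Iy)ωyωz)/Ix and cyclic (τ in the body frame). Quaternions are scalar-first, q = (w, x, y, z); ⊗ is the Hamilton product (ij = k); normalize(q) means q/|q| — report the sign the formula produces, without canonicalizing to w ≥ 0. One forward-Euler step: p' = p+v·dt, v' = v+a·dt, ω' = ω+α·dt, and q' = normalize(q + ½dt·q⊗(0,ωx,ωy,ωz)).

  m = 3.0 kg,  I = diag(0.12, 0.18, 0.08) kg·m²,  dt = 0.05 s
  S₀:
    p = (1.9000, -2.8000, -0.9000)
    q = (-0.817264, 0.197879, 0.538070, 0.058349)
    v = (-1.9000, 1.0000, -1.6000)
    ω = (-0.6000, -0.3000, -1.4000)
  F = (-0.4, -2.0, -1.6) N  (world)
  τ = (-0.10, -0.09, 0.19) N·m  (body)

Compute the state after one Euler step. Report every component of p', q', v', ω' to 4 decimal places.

p' = (1.8050, -2.7500, -0.9800)
q' = (-0.8076, 0.1916, 0.5498, 0.0935)
v' = (-1.9067, 0.9667, -1.6267)
ω' = (-0.6242, -0.3343, -1.2880)

(τ − ω×Iω)/I = (-0.4833, -0.6867, 2.2400)
ω + α·dt = (-0.6242, -0.3343, -1.2880)
2q̇ = q⊗(0,ω) = (0.3618370, -0.2454349, 0.4872004, 1.4076479)
q' = normalize(q + ½dt·q⊗(0,ω)) = (-0.8076, 0.1916, 0.5498, 0.0935)
a = F/m = (-0.1333, -0.6667, -0.5333)
new position p' = (1.8050, -2.7500, -0.9800)
new velocity v' = (-1.9067, 0.9667, -1.6267)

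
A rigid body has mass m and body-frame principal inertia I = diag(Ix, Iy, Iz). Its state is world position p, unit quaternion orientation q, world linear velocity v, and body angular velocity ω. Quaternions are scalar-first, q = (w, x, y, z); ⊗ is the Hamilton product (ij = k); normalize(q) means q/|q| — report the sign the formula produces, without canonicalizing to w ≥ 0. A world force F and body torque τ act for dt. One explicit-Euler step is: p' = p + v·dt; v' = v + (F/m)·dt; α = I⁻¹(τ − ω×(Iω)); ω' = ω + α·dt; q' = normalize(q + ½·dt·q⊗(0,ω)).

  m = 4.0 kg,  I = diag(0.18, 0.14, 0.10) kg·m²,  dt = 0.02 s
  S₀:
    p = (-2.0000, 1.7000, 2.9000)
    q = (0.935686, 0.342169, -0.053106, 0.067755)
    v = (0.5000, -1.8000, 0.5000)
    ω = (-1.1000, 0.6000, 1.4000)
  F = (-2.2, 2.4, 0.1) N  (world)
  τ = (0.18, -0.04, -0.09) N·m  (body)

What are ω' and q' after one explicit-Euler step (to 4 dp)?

ω' = (-1.0763, 0.6119, 1.3767)
q' = (0.9387, 0.3307, -0.0530, 0.0823)

(τ − ω×Iω)/I = (1.1867, 0.5943, -1.1640)
new body rate ω' = (-1.0763, 0.6119, 1.3767)
2q̇ = q⊗(0,ω) = (0.3133925, -1.1442560, 0.0078445, 1.4568452)
q' = normalize(q + ½dt·q⊗(0,ω)) = (0.9387, 0.3307, -0.0530, 0.0823)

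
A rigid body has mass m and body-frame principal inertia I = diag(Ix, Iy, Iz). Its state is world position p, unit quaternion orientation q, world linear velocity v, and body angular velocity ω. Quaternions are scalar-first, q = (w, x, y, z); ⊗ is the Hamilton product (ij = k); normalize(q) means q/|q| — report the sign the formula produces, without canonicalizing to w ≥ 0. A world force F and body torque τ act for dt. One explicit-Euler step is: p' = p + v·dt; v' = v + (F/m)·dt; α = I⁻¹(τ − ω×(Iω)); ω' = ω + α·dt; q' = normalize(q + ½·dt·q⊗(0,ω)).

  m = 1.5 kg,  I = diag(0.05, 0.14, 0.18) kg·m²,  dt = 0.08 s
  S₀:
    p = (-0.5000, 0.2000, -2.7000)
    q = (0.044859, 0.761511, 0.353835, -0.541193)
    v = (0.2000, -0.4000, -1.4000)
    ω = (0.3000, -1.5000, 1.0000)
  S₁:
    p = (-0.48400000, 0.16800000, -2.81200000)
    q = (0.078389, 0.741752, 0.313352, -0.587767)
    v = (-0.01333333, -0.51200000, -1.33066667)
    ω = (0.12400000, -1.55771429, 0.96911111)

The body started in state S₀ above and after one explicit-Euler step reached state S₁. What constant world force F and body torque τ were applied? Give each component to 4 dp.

v₁ − v₀ = (-0.21333333, -0.11200000, 0.06933333)
m·(v₁−v₀)/dt = (-4.0000, -2.1000, 1.3000)
rate change Δω = (-0.17600000, -0.05771429, -0.03088889)
ω₀×(Iω₀) = (-0.0600, -0.0390, -0.0405)
applied torque τ = (-0.1700, -0.1400, -0.1100)

F = (-4.0000, -2.1000, 1.3000)
τ = (-0.1700, -0.1400, -0.1100)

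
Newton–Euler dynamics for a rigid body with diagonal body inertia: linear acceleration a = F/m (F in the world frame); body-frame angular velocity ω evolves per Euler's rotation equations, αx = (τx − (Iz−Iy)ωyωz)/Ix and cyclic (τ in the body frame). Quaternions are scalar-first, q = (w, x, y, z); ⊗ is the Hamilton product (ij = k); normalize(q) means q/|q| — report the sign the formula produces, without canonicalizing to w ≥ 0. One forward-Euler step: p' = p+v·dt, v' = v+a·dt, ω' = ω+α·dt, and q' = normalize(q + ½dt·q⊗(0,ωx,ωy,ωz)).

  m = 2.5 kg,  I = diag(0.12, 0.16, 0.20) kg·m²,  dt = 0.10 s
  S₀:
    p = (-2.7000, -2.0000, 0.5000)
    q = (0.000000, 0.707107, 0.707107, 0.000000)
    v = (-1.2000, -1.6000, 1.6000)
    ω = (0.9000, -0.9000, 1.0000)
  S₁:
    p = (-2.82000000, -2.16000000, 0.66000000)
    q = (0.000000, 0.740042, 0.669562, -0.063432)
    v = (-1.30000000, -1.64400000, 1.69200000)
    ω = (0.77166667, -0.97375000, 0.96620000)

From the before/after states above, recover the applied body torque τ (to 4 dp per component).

ω₁ − ω₀ = (-0.12833333, -0.07375000, -0.03380000)
I·α + gyro = (-0.1900, -0.1900, -0.1000)

τ = (-0.1900, -0.1900, -0.1000)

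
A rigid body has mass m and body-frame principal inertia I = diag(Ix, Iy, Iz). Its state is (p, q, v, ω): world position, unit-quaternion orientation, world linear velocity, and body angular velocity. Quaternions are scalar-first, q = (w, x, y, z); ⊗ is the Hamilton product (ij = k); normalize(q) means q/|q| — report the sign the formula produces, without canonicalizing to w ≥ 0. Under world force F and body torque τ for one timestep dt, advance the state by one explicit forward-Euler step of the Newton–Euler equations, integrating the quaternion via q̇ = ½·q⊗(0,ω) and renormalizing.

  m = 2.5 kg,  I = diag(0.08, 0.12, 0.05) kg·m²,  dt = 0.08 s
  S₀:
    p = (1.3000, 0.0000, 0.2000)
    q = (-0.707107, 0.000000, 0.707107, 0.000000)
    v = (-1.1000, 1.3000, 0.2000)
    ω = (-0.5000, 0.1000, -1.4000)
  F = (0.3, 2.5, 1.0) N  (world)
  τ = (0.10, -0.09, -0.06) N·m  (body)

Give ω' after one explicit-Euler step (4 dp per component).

ω' = (-0.4098, 0.0260, -1.4928)

(τ − ω×Iω)/I = (1.1275, -0.9250, -1.1600)
ω' = ω + α·dt = (-0.4098, 0.0260, -1.4928)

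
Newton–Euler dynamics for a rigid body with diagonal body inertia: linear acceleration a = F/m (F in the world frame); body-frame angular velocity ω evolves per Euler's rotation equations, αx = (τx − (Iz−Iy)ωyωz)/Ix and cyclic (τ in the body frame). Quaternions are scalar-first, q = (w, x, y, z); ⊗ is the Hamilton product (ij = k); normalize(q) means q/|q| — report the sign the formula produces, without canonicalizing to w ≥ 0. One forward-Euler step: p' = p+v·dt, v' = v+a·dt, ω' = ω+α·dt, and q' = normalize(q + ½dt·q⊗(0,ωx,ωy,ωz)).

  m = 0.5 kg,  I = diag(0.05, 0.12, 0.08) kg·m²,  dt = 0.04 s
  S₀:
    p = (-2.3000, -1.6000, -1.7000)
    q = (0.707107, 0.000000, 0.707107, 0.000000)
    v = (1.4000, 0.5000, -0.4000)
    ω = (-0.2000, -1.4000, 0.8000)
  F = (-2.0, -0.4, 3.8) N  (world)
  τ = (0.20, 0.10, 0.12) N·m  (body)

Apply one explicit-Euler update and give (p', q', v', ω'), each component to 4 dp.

p' = (-2.2440, -1.5800, -1.7160)
q' = (0.7265, 0.0085, 0.6869, 0.0141)
v' = (1.2400, 0.4680, -0.0960)
ω' = (-0.0758, -1.3683, 0.8502)

a = (-4.0000, -0.8000, 7.6000)
new position p' = (-2.2440, -1.5800, -1.7160)
v + (F/m)dt = (1.2400, 0.4680, -0.0960)
α = I⁻¹(τ − ω×Iω) = (3.1040, 0.7933, 1.2550)
ω' = ω + α·dt = (-0.0758, -1.3683, 0.8502)
q⊗(0,ω) = (0.9899498, 0.4242642, -0.9899498, 0.7071070)
q + ½dt·q⊗(0,ω), renormalized = (0.7265, 0.0085, 0.6869, 0.0141)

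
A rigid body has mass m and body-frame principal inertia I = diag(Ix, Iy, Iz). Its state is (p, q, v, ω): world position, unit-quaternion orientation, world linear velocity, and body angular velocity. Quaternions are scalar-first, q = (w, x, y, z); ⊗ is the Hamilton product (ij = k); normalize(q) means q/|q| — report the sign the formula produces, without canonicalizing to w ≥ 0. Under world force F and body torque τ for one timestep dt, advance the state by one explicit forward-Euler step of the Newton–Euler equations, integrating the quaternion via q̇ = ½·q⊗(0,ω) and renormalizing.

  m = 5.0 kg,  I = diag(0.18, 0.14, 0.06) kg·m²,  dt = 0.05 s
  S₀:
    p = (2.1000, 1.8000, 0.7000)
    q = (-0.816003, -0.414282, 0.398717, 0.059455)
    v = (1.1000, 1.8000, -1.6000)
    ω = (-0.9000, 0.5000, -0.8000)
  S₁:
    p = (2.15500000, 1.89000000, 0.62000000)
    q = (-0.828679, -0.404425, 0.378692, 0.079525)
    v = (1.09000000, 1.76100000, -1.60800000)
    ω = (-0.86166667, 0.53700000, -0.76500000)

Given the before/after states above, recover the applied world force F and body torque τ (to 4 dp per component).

F = (-1.0000, -3.9000, -0.8000)
τ = (0.1700, 0.1900, 0.0600)

v₁ − v₀ = (-0.01000000, -0.03900000, -0.00800000)
F = m·Δv/dt = (-1.0000, -3.9000, -0.8000)
ω₁ − ω₀ = (0.03833333, 0.03700000, 0.03500000)
τ = I·(Δω/dt) + ω₀×(Iω₀) = (0.1700, 0.1900, 0.0600)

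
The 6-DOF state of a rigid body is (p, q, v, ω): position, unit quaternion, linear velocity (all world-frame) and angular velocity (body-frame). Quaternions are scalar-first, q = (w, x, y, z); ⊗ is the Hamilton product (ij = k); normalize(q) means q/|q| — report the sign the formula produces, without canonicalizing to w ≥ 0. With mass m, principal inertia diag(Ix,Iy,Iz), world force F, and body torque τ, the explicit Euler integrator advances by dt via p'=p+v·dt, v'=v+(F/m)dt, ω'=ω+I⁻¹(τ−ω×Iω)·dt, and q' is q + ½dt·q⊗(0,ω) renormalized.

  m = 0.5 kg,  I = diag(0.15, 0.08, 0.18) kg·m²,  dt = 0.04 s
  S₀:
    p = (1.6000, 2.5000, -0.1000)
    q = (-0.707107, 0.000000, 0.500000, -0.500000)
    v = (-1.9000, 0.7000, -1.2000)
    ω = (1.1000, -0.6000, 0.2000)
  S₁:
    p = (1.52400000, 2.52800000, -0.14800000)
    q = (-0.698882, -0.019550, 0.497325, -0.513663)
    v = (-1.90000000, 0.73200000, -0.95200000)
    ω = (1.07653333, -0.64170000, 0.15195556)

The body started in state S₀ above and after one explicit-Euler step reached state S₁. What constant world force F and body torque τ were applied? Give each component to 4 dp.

F = (0.0000, 0.4000, 3.1000)
τ = (-0.1000, -0.0900, -0.1700)

v₁ − v₀ = (0.00000000, 0.03200000, 0.24800000)
F = m·Δv/dt = (0.0000, 0.4000, 3.1000)
Δω = ω₁−ω₀ = (-0.02346667, -0.04170000, -0.04804444)
I·α + gyro = (-0.1000, -0.0900, -0.1700)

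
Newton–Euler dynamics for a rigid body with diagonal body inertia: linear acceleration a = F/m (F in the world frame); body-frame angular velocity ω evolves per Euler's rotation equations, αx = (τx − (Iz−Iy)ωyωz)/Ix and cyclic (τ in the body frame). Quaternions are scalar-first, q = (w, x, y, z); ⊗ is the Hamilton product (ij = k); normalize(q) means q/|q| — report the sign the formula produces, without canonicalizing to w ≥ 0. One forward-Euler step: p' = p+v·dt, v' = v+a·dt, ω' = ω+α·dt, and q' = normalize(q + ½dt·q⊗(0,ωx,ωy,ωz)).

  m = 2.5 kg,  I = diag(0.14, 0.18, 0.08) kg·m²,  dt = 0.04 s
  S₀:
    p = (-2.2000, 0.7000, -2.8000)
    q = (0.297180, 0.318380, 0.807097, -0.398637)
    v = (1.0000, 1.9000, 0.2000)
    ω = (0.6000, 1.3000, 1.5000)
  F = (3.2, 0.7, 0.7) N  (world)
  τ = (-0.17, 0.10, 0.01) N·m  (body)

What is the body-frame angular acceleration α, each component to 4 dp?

α = (0.1786, 0.2556, -0.2650)

gyro term ω×Iω = (-0.1950, 0.0540, 0.0312)
angular accel α = (0.1786, 0.2556, -0.2650)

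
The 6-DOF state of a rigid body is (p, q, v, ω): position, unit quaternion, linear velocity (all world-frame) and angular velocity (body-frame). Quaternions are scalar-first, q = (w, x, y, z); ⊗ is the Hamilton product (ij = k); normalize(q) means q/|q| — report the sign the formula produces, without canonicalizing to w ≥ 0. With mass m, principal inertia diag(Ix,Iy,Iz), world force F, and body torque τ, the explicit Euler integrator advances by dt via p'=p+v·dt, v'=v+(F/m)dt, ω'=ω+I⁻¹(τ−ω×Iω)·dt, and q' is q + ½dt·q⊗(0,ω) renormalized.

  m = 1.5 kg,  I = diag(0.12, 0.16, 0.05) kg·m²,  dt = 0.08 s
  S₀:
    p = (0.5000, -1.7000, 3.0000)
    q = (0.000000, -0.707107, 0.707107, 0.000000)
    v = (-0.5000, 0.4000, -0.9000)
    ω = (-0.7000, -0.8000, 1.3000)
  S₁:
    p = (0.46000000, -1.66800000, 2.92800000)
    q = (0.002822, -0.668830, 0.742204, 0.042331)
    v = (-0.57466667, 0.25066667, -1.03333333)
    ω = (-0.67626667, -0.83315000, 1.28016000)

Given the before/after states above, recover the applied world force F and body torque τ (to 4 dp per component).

F = (-1.4000, -2.8000, -2.5000)
τ = (0.1500, -0.1300, 0.0100)

rate change Δω = (0.02373333, -0.03315000, -0.01984000)
applied torque τ = (0.1500, -0.1300, 0.0100)
v₁ − v₀ = (-0.07466667, -0.14933333, -0.13333333)
m·(v₁−v₀)/dt = (-1.4000, -2.8000, -2.5000)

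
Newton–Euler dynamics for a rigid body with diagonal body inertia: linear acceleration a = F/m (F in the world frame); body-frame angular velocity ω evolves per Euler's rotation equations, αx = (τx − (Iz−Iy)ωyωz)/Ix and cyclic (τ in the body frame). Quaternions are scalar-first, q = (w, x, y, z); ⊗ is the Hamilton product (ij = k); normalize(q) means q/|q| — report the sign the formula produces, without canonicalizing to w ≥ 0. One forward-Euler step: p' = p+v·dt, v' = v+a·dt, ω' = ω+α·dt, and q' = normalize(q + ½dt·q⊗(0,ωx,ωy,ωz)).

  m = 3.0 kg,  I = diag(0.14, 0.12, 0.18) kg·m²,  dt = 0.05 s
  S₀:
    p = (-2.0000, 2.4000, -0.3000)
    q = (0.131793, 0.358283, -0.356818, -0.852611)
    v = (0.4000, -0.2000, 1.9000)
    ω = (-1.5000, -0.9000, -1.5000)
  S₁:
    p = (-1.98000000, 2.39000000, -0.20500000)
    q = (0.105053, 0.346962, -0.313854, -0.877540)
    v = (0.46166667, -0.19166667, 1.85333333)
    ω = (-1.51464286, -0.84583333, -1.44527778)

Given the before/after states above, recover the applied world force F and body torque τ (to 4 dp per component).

F = (3.7000, 0.5000, -2.8000)
τ = (0.0400, 0.0400, 0.1700)

v₁ − v₀ = (0.06166667, 0.00833333, -0.04666667)
applied force F = (3.7000, 0.5000, -2.8000)
ω₁ − ω₀ = (-0.01464286, 0.05416667, 0.05472222)
τ = I·(Δω/dt) + ω₀×(Iω₀) = (0.0400, 0.0400, 0.1700)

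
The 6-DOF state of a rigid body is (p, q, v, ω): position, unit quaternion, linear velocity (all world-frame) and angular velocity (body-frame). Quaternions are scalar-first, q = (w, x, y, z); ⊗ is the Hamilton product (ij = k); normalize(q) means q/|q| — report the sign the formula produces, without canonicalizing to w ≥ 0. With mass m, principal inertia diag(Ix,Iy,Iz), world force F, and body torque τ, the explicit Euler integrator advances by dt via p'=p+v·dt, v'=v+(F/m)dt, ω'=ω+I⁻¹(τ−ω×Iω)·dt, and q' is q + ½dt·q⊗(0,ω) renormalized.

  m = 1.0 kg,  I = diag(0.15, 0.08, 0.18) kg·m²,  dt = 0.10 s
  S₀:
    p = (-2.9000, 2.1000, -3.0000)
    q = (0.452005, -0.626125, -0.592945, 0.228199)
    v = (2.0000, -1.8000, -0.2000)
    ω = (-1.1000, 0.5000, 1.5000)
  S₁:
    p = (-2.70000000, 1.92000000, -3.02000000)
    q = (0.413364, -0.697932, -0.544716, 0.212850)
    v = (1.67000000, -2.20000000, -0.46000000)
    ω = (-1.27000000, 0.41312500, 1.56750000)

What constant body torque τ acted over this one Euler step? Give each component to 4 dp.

τ = (-0.1800, -0.0200, 0.1600)

Δω = ω₁−ω₀ = (-0.17000000, -0.08687500, 0.06750000)
precession coupling = (0.0750, 0.0495, 0.0385)
I·α + gyro = (-0.1800, -0.0200, 0.1600)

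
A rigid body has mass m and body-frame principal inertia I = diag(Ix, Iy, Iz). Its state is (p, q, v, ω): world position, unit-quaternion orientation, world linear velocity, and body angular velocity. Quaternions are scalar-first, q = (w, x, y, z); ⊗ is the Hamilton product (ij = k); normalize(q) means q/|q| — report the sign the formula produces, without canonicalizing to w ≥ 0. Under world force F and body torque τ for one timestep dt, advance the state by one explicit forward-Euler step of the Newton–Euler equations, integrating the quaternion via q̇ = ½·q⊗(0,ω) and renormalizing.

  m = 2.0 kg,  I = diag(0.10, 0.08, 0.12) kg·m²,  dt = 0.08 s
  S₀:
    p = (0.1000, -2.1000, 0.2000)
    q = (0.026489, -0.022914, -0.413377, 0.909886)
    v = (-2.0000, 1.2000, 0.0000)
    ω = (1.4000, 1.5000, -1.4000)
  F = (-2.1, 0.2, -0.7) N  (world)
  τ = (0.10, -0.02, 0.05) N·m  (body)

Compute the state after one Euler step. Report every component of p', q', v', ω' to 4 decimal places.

a = F/m = (-1.0500, 0.1000, -0.3500)
p + v·dt = (-0.0600, -2.0040, 0.2000)
new velocity v' = (-2.0840, 1.2080, -0.0280)
gyro term ω×Iω = (-0.0840, 0.0392, -0.0420)
α = I⁻¹(τ − ω×Iω) = (1.8400, -0.7400, 0.7667)
new body rate ω' = (1.5472, 1.4408, -1.3387)
Hamilton product q⊗(0,ω) = (1.9259855, -0.7490166, 1.2814943, 0.5072722)
q + ½dt·q⊗(0,ω), renormalized = (0.1030, -0.0526, -0.3603, 0.9256)

p' = (-0.0600, -2.0040, 0.2000)
q' = (0.1030, -0.0526, -0.3603, 0.9256)
v' = (-2.0840, 1.2080, -0.0280)
ω' = (1.5472, 1.4408, -1.3387)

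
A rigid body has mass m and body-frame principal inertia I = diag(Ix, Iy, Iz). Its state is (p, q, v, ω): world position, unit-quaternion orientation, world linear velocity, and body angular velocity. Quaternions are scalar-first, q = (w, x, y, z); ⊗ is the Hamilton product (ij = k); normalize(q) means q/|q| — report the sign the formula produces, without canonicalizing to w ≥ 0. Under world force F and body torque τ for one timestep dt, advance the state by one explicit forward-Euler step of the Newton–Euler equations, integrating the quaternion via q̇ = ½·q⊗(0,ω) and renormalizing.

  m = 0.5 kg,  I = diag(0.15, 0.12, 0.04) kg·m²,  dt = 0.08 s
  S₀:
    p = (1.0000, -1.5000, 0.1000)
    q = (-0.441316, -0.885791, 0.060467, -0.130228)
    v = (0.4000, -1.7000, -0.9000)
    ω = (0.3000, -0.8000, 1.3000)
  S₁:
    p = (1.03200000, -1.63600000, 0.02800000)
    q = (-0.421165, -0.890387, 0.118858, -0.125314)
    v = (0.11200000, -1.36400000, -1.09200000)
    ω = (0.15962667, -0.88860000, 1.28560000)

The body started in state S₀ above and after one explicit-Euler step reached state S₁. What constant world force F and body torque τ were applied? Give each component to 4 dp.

Δv = v₁−v₀ = (-0.28800000, 0.33600000, -0.19200000)
m·(v₁−v₀)/dt = (-1.8000, 2.1000, -1.2000)
Δω = ω₁−ω₀ = (-0.14037333, -0.08860000, -0.01440000)
ω₀×(Iω₀) = (0.0832, 0.0429, 0.0072)
I·α + gyro = (-0.1800, -0.0900, 0.0000)

F = (-1.8000, 2.1000, -1.2000)
τ = (-0.1800, -0.0900, 0.0000)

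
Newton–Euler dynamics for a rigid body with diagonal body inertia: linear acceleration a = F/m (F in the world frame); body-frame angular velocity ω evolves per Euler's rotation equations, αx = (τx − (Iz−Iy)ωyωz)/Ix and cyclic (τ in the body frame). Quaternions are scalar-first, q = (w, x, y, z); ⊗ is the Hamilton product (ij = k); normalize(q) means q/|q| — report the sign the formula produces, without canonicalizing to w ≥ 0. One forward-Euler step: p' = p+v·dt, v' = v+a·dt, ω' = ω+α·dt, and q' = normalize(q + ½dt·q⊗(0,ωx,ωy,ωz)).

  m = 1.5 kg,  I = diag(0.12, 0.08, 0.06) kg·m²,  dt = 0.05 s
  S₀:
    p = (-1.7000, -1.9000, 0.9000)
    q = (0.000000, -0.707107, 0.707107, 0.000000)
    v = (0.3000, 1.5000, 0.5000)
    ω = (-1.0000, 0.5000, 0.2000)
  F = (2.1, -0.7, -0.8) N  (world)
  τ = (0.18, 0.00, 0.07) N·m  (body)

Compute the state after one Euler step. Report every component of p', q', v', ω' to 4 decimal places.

a = F/m = (1.4000, -0.4667, -0.5333)
new position p' = (-1.6850, -1.8250, 0.9250)
new velocity v' = (0.3700, 1.4767, 0.4733)
gyro term ω×Iω = (-0.0020, -0.0120, 0.0200)
(τ − ω×Iω)/I = (1.5167, 0.1500, 0.8333)
ω + α·dt = (-0.9242, 0.5075, 0.2417)
2q̇ = q⊗(0,ω) = (-1.0606605, 0.1414214, 0.1414214, 0.3535535)
q' = normalize(q + ½dt·q⊗(0,ω)) = (-0.0265, -0.7033, 0.7104, 0.0088)

p' = (-1.6850, -1.8250, 0.9250)
q' = (-0.0265, -0.7033, 0.7104, 0.0088)
v' = (0.3700, 1.4767, 0.4733)
ω' = (-0.9242, 0.5075, 0.2417)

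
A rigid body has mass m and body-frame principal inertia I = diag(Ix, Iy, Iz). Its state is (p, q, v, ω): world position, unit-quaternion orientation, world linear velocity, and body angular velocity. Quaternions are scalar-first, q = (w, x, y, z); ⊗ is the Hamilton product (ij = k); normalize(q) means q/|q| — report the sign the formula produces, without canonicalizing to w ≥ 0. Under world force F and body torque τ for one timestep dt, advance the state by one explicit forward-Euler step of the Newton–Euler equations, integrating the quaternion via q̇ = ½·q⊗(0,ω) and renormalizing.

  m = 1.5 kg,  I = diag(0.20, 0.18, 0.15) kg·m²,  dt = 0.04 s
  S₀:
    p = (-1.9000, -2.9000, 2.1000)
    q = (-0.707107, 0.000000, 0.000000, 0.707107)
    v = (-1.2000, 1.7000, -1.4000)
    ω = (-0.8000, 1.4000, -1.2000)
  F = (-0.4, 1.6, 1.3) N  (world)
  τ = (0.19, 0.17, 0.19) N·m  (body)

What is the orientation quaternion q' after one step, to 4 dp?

q' = (-0.6896, -0.0085, -0.0311, 0.7235)

2q̇ = q⊗(0,ω) = (0.8485284, -0.4242642, -1.5556354, 0.8485284)
q' = normalize(q + ½dt·q⊗(0,ω)) = (-0.6896, -0.0085, -0.0311, 0.7235)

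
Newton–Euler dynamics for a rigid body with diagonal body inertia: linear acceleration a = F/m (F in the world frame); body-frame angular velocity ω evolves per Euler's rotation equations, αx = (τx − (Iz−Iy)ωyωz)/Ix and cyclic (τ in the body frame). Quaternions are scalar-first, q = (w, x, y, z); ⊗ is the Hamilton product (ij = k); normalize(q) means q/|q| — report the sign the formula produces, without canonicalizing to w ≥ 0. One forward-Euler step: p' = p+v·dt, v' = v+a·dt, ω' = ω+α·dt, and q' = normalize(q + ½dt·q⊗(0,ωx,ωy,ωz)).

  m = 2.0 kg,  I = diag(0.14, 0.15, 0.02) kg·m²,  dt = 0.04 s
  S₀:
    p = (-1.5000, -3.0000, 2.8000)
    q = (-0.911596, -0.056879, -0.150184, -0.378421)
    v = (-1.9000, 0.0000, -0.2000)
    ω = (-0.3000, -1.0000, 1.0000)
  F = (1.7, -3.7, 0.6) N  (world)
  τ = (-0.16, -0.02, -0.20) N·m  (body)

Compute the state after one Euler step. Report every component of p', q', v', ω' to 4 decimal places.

gyro term ω×Iω = (0.1300, -0.0360, 0.0030)
(τ − ω×Iω)/I = (-2.0714, 0.1067, -10.1500)
ω' = ω + α·dt = (-0.3829, -0.9957, 0.5940)
Hamilton product q⊗(0,ω) = (0.2111733, -0.2551262, 1.0820013, -0.8997722)
q + ½dt·q⊗(0,ω), renormalized = (-0.9070, -0.0620, -0.1285, -0.3963)
p + v·dt = (-1.5760, -3.0000, 2.7920)
v' = v + a·dt = (-1.8660, -0.0740, -0.1880)

p' = (-1.5760, -3.0000, 2.7920)
q' = (-0.9070, -0.0620, -0.1285, -0.3963)
v' = (-1.8660, -0.0740, -0.1880)
ω' = (-0.3829, -0.9957, 0.5940)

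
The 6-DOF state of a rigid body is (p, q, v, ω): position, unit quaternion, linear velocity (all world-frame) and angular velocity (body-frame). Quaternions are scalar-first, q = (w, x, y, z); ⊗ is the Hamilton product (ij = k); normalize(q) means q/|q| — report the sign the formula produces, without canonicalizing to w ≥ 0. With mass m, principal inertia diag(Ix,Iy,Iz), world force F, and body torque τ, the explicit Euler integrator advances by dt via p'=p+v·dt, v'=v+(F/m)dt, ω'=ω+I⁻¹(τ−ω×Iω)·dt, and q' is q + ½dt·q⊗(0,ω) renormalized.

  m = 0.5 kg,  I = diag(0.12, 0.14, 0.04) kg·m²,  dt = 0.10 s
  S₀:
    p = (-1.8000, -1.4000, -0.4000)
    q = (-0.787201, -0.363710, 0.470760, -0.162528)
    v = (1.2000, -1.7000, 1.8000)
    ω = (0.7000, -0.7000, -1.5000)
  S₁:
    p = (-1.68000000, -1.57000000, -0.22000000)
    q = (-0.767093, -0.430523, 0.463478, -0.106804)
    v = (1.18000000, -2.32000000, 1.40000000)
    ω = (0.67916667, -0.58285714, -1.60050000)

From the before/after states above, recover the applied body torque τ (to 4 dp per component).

rate change Δω = (-0.02083333, 0.11714286, -0.10050000)
τ = I·(Δω/dt) + ω₀×(Iω₀) = (-0.1300, 0.0800, -0.0500)

τ = (-0.1300, 0.0800, -0.0500)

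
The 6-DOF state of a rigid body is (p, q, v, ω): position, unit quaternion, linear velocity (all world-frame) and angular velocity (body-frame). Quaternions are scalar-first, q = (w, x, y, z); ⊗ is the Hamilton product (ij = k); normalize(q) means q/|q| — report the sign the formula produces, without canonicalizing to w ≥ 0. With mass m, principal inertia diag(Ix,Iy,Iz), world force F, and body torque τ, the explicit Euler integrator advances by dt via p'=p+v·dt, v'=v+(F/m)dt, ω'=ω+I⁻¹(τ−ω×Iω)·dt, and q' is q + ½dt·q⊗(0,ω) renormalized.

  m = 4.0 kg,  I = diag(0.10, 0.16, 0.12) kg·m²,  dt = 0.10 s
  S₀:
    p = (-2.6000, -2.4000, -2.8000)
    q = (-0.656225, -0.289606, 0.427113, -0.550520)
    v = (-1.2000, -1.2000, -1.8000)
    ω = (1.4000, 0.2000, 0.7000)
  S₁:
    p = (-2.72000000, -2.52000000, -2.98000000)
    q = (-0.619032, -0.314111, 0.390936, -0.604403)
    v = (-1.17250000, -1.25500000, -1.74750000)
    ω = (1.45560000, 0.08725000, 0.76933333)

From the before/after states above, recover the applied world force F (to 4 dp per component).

v₁ − v₀ = (0.02750000, -0.05500000, 0.05250000)
m·(v₁−v₀)/dt = (1.1000, -2.2000, 2.1000)

F = (1.1000, -2.2000, 2.1000)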